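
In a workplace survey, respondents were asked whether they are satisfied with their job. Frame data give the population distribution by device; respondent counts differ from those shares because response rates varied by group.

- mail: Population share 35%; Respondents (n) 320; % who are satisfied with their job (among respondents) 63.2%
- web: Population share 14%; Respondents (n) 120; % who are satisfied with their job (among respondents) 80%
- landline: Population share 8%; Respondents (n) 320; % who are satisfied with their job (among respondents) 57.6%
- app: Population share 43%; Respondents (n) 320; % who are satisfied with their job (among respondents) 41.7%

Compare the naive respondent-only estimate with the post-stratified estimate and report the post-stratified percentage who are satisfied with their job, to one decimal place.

55.9%

Unadjusted (pooled respondent) estimate weights by respondent counts:
  (320/1080)×63.2 + (120/1080)×80 + (320/1080)×57.6 + (320/1080)×41.7 = 57.037%
Reweighting by population device shares:
  0.35×63.2 + 0.14×80 + 0.08×57.6 + 0.43×41.7 = 55.859%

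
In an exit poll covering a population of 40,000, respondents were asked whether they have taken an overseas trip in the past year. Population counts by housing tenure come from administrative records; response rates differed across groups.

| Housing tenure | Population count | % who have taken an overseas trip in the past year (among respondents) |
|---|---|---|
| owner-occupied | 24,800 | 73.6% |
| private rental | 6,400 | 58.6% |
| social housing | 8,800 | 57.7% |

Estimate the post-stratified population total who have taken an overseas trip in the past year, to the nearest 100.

Apply each group's respondent rate to its population count:
  owner-occupied: 24,800 × 73.6% = 18252.8
  private rental: 6,400 × 58.6% = 3750.4
  social housing: 8,800 × 57.7% = 5077.6
Estimated total = 27080.8 → 27,100.

27,100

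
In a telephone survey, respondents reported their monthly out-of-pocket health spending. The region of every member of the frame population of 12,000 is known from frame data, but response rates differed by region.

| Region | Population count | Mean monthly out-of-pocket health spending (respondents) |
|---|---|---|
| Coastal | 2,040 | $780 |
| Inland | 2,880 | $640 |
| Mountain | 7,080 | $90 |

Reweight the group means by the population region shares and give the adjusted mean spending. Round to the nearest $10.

$340

Weight each group's respondent value by its population share:
  Coastal: (2,040/12,000) × 780 = 132.6
  Inland: (2,880/12,000) × 640 = 153.6
  Mountain: (7,080/12,000) × 90 = 53.1
Post-stratified estimate = 339.3 → $340.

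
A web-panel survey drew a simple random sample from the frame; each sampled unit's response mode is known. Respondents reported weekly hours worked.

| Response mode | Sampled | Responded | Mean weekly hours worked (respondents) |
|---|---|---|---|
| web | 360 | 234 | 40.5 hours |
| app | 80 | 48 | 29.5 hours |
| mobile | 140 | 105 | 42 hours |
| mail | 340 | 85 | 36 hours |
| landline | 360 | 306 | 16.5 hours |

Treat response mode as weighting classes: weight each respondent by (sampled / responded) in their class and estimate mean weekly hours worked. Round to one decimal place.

32.0

Response rates by class: web 234/360 = 65%, app 48/80 = 60%, mobile 105/140 = 75%, mail 85/340 = 25%, landline 306/360 = 85%.
Each respondent's weight = sampled/responded in their class; summing within a class gives n_sampled, so:
  web: 360 × 40.5 = 14,580
  app: 80 × 29.5 = 2360
  mobile: 140 × 42 = 5880
  mail: 340 × 36 = 12,240
  landline: 360 × 16.5 = 5940
Adjusted estimate = 41,000 / 1,280 = 32.0312 → 32.0.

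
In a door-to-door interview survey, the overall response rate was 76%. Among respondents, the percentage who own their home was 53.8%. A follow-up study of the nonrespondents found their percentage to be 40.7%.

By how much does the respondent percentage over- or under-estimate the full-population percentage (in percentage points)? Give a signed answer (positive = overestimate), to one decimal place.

Nonresponse fraction = 1 − 0.76 = 0.24.
Bias = (nonresponse fraction) × (respondent percentage − nonrespondent percentage)
     = 0.24 × (53.8 − 40.7) = 0.24 × 13.1 = 3.144.

+3.1 percentage points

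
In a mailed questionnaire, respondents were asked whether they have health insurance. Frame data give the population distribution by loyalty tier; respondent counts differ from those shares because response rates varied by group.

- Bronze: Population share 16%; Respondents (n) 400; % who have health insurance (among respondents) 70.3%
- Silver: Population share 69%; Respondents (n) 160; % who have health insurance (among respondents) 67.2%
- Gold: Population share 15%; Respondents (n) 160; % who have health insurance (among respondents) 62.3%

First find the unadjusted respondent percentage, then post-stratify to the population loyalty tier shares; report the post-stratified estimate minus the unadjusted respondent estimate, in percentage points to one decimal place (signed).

-0.9 percentage points

Naive respondent-only estimate (weights = respondent counts):
  (400/720)×70.3 + (160/720)×67.2 + (160/720)×62.3 = 67.8333%
Reweighting by population loyalty tier shares:
  0.16×70.3 + 0.69×67.2 + 0.15×62.3 = 66.961%
Difference = 66.961 − 67.8333 = -0.8723 pp.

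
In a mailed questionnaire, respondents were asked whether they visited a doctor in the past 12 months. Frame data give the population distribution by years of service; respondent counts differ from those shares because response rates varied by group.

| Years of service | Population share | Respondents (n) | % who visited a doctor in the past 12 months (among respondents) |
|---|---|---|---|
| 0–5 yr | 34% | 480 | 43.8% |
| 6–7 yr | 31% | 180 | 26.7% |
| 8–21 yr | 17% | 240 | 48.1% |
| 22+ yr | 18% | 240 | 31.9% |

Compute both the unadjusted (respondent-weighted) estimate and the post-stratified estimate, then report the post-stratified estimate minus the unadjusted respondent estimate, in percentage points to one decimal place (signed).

Naive respondent-only estimate (weights = respondent counts):
  (480/1140)×43.8 + (180/1140)×26.7 + (240/1140)×48.1 + (240/1140)×31.9 = 39.5%
Post-stratified estimate weights by population shares:
  0.34×43.8 + 0.31×26.7 + 0.17×48.1 + 0.18×31.9 = 37.088%
Difference = 37.088 − 39.5 = -2.412 pp.

-2.4 percentage points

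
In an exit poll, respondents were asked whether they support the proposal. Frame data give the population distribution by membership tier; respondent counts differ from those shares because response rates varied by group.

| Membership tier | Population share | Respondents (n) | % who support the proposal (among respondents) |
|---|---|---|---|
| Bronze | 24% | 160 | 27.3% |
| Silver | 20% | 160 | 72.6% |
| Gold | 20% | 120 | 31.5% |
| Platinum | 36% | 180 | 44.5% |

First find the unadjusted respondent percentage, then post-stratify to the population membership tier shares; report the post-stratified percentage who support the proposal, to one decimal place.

43.4%

Without adjustment, the pooled respondent share is:
  (160/620)×27.3 + (160/620)×72.6 + (120/620)×31.5 + (180/620)×44.5 = 44.7968%
Post-stratifying to population shares instead:
  0.24×27.3 + 0.2×72.6 + 0.2×31.5 + 0.36×44.5 = 43.392%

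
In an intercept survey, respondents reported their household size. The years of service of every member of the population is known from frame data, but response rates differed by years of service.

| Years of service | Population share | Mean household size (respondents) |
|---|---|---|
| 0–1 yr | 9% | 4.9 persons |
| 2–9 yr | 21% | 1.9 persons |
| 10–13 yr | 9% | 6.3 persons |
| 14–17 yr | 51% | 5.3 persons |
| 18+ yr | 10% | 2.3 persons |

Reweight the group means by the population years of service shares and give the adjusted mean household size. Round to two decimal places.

4.34

Each cell contributes population-share × respondent value:
  0–1 yr: 0.09 × 4.9 = 0.441
  2–9 yr: 0.21 × 1.9 = 0.399
  10–13 yr: 0.09 × 6.3 = 0.567
  14–17 yr: 0.51 × 5.3 = 2.703
  18+ yr: 0.1 × 2.3 = 0.23
Post-stratified estimate = 4.34 → 4.34.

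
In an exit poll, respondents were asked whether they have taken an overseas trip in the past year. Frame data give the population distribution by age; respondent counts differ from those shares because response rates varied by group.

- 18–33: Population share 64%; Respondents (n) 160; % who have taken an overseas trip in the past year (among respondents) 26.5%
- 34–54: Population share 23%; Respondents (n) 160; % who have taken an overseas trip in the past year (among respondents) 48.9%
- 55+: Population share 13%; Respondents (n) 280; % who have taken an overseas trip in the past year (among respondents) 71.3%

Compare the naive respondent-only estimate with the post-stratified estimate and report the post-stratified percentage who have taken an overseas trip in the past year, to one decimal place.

37.5%

Without adjustment, the pooled respondent share is:
  (160/600)×26.5 + (160/600)×48.9 + (280/600)×71.3 = 53.38%
Post-stratified estimate weights by population shares:
  0.64×26.5 + 0.23×48.9 + 0.13×71.3 = 37.476%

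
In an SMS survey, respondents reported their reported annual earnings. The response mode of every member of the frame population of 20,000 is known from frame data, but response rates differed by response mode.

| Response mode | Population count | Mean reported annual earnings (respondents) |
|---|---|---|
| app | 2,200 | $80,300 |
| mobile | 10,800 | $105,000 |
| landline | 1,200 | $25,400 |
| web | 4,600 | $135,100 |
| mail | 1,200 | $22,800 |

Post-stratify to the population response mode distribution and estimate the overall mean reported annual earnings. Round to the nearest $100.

$99,500

Each cell contributes population-share × respondent value:
  app: (2,200/20,000) × 80,300 = 8833
  mobile: (10,800/20,000) × 105,000 = 56,700
  landline: (1,200/20,000) × 25,400 = 1524
  web: (4,600/20,000) × 135,100 = 31,073
  mail: (1,200/20,000) × 22,800 = 1368
Post-stratified estimate = 99,498 → $99,500.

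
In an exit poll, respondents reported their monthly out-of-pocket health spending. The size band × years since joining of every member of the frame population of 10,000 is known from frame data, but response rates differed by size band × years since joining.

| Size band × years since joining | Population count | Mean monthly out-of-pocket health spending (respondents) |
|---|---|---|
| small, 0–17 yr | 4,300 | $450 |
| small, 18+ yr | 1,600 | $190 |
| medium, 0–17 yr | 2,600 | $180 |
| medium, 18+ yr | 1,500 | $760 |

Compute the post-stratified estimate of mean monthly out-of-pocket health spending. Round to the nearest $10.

$380

Post-stratification weights by population share, not respondent share:
  small, 0–17 yr: (4,300/10,000) × 450 = 193.5
  small, 18+ yr: (1,600/10,000) × 190 = 30.4
  medium, 0–17 yr: (2,600/10,000) × 180 = 46.8
  medium, 18+ yr: (1,500/10,000) × 760 = 114
Post-stratified estimate = 384.7 → $380.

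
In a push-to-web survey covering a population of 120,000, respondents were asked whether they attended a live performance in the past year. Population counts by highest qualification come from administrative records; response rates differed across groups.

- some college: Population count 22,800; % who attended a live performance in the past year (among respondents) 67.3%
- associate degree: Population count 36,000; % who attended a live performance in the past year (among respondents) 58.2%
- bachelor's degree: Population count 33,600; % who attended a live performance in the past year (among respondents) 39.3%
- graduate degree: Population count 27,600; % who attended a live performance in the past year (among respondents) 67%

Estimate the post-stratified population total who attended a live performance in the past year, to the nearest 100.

Estimated count per cell = population count × respondent percentage:
  some college: 22,800 × 67.3% = 15344.4
  associate degree: 36,000 × 58.2% = 20,952
  bachelor's degree: 33,600 × 39.3% = 13204.8
  graduate degree: 27,600 × 67% = 18,492
Estimated total = 67993.2 → 68,000.

68,000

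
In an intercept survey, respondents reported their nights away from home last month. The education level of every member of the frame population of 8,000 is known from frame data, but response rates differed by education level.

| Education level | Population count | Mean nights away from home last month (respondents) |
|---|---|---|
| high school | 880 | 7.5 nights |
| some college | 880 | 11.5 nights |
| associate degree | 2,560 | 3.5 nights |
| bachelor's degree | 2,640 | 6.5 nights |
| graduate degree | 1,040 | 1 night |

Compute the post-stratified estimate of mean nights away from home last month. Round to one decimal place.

5.5

Post-stratification weights by population share, not respondent share:
  high school: (880/8,000) × 7.5 = 0.825
  some college: (880/8,000) × 11.5 = 1.265
  associate degree: (2,560/8,000) × 3.5 = 1.12
  bachelor's degree: (2,640/8,000) × 6.5 = 2.145
  graduate degree: (1,040/8,000) × 1 = 0.13
Post-stratified estimate = 5.485 → 5.5.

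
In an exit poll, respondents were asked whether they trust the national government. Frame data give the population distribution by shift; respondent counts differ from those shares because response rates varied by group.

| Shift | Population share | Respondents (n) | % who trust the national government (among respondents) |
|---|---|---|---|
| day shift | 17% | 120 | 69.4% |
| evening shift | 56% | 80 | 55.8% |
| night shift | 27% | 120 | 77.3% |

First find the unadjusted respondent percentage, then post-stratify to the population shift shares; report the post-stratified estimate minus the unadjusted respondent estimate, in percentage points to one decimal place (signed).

Unadjusted (pooled respondent) estimate weights by respondent counts:
  (120/320)×69.4 + (80/320)×55.8 + (120/320)×77.3 = 68.9625%
Post-stratifying to population shares instead:
  0.17×69.4 + 0.56×55.8 + 0.27×77.3 = 63.917%
Difference = 63.917 − 68.9625 = -5.0455 pp.

-5.0 percentage points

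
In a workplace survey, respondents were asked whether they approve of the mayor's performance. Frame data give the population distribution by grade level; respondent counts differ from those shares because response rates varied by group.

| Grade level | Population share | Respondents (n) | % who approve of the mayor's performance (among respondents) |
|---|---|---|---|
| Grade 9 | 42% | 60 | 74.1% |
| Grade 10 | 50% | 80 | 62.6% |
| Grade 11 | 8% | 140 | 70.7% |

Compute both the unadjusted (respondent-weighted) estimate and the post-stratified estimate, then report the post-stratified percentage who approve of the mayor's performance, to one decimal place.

Without adjustment, the pooled respondent share is:
  (60/280)×74.1 + (80/280)×62.6 + (140/280)×70.7 = 69.1143%
Post-stratifying to population shares instead:
  0.42×74.1 + 0.5×62.6 + 0.08×70.7 = 68.078%

68.1%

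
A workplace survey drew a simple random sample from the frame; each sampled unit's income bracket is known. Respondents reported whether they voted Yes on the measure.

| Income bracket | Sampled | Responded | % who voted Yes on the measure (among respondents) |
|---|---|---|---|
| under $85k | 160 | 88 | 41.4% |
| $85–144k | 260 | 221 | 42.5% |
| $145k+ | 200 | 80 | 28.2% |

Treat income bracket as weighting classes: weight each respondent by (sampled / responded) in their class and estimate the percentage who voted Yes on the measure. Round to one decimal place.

37.6%

Class response rates: under $85k 88/160 = 55%, $85–144k 221/260 = 85%, $145k+ 80/200 = 40%.
With weight = n_sampled/n_responded per class, the weighted class total is n_sampled:
  under $85k: 160 × 41.4 = 6624
  $85–144k: 260 × 42.5 = 11,050
  $145k+: 200 × 28.2 = 5640
Adjusted estimate = 23,314 / 620 = 37.6032 → 37.6%.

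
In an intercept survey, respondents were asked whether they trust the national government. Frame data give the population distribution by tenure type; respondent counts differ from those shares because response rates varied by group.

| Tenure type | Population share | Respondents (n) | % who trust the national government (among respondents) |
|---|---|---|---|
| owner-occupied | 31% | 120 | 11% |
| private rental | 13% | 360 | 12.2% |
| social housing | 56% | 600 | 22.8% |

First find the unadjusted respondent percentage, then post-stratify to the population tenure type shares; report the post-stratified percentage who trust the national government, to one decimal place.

17.8%

Naive respondent-only estimate (weights = respondent counts):
  (120/1080)×11 + (360/1080)×12.2 + (600/1080)×22.8 = 17.9556%
Reweighting by population tenure type shares:
  0.31×11 + 0.13×12.2 + 0.56×22.8 = 17.764%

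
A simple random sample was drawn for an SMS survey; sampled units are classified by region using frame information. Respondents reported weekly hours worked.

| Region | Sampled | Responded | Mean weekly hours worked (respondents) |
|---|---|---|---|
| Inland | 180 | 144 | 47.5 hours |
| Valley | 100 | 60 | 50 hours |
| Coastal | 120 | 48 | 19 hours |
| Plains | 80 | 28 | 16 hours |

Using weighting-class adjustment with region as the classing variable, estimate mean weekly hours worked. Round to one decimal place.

35.6

Class response rates: Inland 144/180 = 80%, Valley 60/100 = 60%, Coastal 48/120 = 40%, Plains 28/80 = 35%.
Inverse-response-rate weighting restores each class to its sampled count, so class totals weight by n_sampled:
  Inland: 180 × 47.5 = 8550
  Valley: 100 × 50 = 5000
  Coastal: 120 × 19 = 2280
  Plains: 80 × 16 = 1280
Adjusted estimate = 17,110 / 480 = 35.6458 → 35.6.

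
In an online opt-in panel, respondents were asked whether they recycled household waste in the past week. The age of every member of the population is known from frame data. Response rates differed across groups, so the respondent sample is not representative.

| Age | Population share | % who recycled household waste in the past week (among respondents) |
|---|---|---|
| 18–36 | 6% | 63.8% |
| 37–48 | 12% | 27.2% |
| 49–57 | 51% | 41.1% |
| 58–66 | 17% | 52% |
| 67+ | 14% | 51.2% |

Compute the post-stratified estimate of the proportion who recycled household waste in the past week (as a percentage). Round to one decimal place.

44.1%

Each cell contributes population-share × respondent value:
  18–36: 0.06 × 63.8 = 3.828
  37–48: 0.12 × 27.2 = 3.264
  49–57: 0.51 × 41.1 = 20.961
  58–66: 0.17 × 52 = 8.84
  67+: 0.14 × 51.2 = 7.168
Post-stratified estimate = 44.061 → 44.1%.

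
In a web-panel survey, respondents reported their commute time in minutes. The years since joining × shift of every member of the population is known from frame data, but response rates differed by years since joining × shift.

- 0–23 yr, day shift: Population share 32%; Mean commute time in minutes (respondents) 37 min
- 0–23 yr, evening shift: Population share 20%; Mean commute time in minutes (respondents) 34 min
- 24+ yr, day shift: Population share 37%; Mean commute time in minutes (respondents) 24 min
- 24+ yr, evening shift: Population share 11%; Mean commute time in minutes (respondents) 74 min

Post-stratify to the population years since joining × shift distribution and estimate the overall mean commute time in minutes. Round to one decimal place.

35.7

Reweight to the known years since joining × shift distribution:
  0–23 yr, day shift: 0.32 × 37 = 11.84
  0–23 yr, evening shift: 0.2 × 34 = 6.8
  24+ yr, day shift: 0.37 × 24 = 8.88
  24+ yr, evening shift: 0.11 × 74 = 8.14
Post-stratified estimate = 35.66 → 35.7.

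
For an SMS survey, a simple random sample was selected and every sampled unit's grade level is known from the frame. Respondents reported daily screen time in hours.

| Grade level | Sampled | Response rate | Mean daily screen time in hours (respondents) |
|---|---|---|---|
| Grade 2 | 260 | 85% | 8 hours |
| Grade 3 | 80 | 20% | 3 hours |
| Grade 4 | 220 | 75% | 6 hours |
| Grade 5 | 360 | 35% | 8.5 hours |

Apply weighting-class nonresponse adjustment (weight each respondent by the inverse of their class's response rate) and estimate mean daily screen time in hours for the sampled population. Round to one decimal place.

Each respondent's weight = sampled/responded in their class; summing within a class gives n_sampled, so:
  Grade 2: 260 × 8 = 2080
  Grade 3: 80 × 3 = 240
  Grade 4: 220 × 6 = 1320
  Grade 5: 360 × 8.5 = 3060
Adjusted estimate = 6700 / 920 = 7.28261 → 7.3.

7.3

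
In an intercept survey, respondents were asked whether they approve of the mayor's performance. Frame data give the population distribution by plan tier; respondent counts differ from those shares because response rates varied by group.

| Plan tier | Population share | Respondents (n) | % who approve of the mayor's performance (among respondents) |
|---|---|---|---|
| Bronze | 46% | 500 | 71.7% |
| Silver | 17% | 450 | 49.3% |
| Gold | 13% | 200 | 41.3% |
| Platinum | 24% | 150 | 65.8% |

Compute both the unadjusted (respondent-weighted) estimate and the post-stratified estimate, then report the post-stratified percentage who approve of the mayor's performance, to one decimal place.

62.5%

Without adjustment, the pooled respondent share is:
  (500/1300)×71.7 + (450/1300)×49.3 + (200/1300)×41.3 + (150/1300)×65.8 = 58.5885%
Reweighting by population plan tier shares:
  0.46×71.7 + 0.17×49.3 + 0.13×41.3 + 0.24×65.8 = 62.524%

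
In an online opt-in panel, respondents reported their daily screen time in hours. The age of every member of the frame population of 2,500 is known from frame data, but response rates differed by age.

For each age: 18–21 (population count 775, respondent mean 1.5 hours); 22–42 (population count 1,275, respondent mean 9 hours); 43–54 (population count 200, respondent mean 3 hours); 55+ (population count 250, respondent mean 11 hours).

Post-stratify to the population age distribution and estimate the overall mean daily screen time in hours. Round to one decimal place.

Each cell contributes population-share × respondent value:
  18–21: (775/2,500) × 1.5 = 0.465
  22–42: (1,275/2,500) × 9 = 4.59
  43–54: (200/2,500) × 3 = 0.24
  55+: (250/2,500) × 11 = 1.1
Post-stratified estimate = 6.395 → 6.4.

6.4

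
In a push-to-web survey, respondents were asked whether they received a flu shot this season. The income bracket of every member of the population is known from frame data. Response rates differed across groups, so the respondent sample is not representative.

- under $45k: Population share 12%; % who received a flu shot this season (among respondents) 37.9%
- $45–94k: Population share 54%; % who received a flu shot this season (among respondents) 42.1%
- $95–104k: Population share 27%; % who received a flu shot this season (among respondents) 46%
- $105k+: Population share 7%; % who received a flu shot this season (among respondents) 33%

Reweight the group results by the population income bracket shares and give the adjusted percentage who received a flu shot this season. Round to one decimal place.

42.0%

Weight each group's respondent value by its population share:
  under $45k: 0.12 × 37.9 = 4.548
  $45–94k: 0.54 × 42.1 = 22.734
  $95–104k: 0.27 × 46 = 12.42
  $105k+: 0.07 × 33 = 2.31
Post-stratified estimate = 42.012 → 42.0%.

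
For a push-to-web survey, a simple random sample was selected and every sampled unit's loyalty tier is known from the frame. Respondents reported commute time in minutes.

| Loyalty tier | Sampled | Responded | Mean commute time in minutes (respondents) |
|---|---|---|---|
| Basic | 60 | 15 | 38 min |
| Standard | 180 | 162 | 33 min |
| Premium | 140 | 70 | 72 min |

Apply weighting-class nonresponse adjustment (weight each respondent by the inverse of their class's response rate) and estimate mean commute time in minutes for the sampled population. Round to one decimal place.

Response rates by class: Basic 15/60 = 25%, Standard 162/180 = 90%, Premium 70/140 = 50%.
Each respondent's weight = sampled/responded in their class; summing within a class gives n_sampled, so:
  Basic: 60 × 38 = 2280
  Standard: 180 × 33 = 5940
  Premium: 140 × 72 = 10,080
Adjusted estimate = 18,300 / 380 = 48.1579 → 48.2.

48.2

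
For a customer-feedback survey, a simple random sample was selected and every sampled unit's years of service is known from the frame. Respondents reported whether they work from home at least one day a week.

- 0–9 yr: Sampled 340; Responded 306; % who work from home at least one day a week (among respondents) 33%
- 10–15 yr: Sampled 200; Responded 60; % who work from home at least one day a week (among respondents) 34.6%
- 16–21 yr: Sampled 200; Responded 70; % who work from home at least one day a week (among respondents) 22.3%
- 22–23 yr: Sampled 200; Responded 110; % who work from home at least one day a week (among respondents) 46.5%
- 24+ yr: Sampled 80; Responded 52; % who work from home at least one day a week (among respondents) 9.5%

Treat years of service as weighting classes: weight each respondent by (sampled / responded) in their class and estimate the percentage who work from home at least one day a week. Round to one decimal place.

32.0%

Class response rates: 0–9 yr 306/340 = 90%, 10–15 yr 60/200 = 30%, 16–21 yr 70/200 = 35%, 22–23 yr 110/200 = 55%, 24+ yr 52/80 = 65%.
Weighting each respondent by the inverse class response rate inflates each class back to its sampled size, so the class weight is n_sampled:
  0–9 yr: 340 × 33 = 11,220
  10–15 yr: 200 × 34.6 = 6920
  16–21 yr: 200 × 22.3 = 4460
  22–23 yr: 200 × 46.5 = 9300
  24+ yr: 80 × 9.5 = 760
Adjusted estimate = 32,660 / 1,020 = 32.0196 → 32.0%.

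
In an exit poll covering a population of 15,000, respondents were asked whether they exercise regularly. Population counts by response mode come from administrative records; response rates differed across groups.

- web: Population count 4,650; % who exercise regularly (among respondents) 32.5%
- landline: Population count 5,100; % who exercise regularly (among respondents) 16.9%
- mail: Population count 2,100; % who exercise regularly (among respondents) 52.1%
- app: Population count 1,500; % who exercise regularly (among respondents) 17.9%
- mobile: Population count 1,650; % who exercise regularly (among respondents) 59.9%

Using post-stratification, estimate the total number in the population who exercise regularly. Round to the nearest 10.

4,720

Estimated count per cell = population count × respondent percentage:
  web: 4,650 × 32.5% = 1511.25
  landline: 5,100 × 16.9% = 861.9
  mail: 2,100 × 52.1% = 1094.1
  app: 1,500 × 17.9% = 268.5
  mobile: 1,650 × 59.9% = 988.35
Estimated total = 4724.1 → 4,720.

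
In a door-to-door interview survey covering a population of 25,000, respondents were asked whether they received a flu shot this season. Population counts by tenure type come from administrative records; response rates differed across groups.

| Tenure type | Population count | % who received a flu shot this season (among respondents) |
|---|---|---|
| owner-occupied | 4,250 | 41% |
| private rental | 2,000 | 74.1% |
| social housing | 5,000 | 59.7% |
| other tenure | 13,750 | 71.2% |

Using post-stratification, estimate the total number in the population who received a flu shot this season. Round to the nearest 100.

16,000

Each cell contributes its population count × the respondent rate:
  owner-occupied: 4,250 × 41% = 1742.5
  private rental: 2,000 × 74.1% = 1482
  social housing: 5,000 × 59.7% = 2985
  other tenure: 13,750 × 71.2% = 9790
Estimated total = 15999.5 → 16,000.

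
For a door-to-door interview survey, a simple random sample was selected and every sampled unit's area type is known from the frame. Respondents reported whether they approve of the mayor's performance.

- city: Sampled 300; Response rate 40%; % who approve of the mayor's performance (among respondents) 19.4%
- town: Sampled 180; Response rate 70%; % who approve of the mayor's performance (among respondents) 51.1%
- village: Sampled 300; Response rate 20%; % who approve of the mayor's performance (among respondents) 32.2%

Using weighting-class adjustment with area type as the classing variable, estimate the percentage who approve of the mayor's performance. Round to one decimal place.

31.6%

With weight = n_sampled/n_responded per class, the weighted class total is n_sampled:
  city: 300 × 19.4 = 5820
  town: 180 × 51.1 = 9198
  village: 300 × 32.2 = 9660
Adjusted estimate = 24,678 / 780 = 31.6385 → 31.6%.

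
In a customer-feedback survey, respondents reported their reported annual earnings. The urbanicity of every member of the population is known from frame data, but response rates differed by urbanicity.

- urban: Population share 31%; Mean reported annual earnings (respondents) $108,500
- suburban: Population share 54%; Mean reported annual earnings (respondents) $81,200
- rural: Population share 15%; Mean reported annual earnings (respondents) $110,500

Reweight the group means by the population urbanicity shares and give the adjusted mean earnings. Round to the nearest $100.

$94,100

Each cell contributes population-share × respondent value:
  urban: 0.31 × 108,500 = 33,635
  suburban: 0.54 × 81,200 = 43,848
  rural: 0.15 × 110,500 = 16,575
Post-stratified estimate = 94,058 → $94,100.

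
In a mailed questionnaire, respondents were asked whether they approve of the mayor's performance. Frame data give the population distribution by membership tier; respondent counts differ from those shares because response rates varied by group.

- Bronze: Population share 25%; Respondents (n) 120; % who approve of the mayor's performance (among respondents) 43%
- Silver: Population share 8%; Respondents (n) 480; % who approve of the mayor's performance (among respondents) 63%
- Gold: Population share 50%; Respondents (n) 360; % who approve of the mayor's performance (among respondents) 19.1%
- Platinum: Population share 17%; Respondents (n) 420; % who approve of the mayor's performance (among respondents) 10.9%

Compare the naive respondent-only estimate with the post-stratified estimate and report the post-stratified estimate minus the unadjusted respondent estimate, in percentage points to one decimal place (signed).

-6.8 percentage points

Unadjusted (pooled respondent) estimate weights by respondent counts:
  (120/1380)×43 + (480/1380)×63 + (360/1380)×19.1 + (420/1380)×10.9 = 33.9522%
Reweighting by population membership tier shares:
  0.25×43 + 0.08×63 + 0.5×19.1 + 0.17×10.9 = 27.193%
Difference = 27.193 − 33.9522 = -6.7592 pp.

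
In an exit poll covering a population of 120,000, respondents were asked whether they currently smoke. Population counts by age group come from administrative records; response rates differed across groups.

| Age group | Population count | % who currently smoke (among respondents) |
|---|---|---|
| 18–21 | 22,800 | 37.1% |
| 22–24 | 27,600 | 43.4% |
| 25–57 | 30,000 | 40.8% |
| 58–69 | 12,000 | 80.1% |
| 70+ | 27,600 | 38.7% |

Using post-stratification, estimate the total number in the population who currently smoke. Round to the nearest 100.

53,000

Estimated count per cell = population count × respondent percentage:
  18–21: 22,800 × 37.1% = 8458.8
  22–24: 27,600 × 43.4% = 11978.4
  25–57: 30,000 × 40.8% = 12,240
  58–69: 12,000 × 80.1% = 9612
  70+: 27,600 × 38.7% = 10681.2
Estimated total = 52970.4 → 53,000.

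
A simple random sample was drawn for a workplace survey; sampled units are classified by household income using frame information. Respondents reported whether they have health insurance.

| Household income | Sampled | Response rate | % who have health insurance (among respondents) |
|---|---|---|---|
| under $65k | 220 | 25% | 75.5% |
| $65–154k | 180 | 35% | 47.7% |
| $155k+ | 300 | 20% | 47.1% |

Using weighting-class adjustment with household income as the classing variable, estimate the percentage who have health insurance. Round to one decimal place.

56.2%

Each respondent's weight = sampled/responded in their class; summing within a class gives n_sampled, so:
  under $65k: 220 × 75.5 = 16,610
  $65–154k: 180 × 47.7 = 8586
  $155k+: 300 × 47.1 = 14,130
Adjusted estimate = 39,326 / 700 = 56.18 → 56.2%.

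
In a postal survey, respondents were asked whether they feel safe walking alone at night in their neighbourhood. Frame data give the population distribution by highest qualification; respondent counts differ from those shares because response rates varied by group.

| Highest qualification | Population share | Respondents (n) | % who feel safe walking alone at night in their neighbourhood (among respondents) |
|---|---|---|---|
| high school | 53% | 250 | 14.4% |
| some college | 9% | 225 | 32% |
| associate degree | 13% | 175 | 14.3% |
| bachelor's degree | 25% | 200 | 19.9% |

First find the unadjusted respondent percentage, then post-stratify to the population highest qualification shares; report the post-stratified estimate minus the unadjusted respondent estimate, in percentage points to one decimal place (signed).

-3.0 percentage points

Without adjustment, the pooled respondent share is:
  (250/850)×14.4 + (225/850)×32 + (175/850)×14.3 + (200/850)×19.9 = 20.3324%
Post-stratifying to population shares instead:
  0.53×14.4 + 0.09×32 + 0.13×14.3 + 0.25×19.9 = 17.346%
Difference = 17.346 − 20.3324 = -2.9864 pp.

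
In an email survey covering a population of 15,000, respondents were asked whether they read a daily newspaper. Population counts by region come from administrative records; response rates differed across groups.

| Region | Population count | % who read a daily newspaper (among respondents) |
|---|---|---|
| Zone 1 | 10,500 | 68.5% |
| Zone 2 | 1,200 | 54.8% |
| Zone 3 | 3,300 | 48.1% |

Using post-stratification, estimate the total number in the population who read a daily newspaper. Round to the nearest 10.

9,440

Apply each group's respondent rate to its population count:
  Zone 1: 10,500 × 68.5% = 7192.5
  Zone 2: 1,200 × 54.8% = 657.6
  Zone 3: 3,300 × 48.1% = 1587.3
Estimated total = 9437.4 → 9,440.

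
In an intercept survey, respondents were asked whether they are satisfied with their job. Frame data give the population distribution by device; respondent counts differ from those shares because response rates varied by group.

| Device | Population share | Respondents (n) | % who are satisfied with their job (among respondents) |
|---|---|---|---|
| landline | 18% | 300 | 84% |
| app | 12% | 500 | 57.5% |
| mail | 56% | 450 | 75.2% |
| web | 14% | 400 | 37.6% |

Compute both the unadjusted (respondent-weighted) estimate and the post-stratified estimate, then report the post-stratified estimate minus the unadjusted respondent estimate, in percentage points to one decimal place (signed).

+7.1 percentage points

Unadjusted (pooled respondent) estimate weights by respondent counts:
  (300/1650)×84 + (500/1650)×57.5 + (450/1650)×75.2 + (400/1650)×37.6 = 62.3212%
Post-stratified estimate weights by population shares:
  0.18×84 + 0.12×57.5 + 0.56×75.2 + 0.14×37.6 = 69.396%
Difference = 69.396 − 62.3212 = 7.0748 pp.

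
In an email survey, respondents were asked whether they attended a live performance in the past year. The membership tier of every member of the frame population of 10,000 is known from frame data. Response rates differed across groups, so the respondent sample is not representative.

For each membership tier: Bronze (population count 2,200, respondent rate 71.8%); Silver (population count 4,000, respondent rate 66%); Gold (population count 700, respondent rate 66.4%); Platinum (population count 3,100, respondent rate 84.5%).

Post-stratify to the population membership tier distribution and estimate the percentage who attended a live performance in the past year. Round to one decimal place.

73.0%

Post-stratification weights by population share, not respondent share:
  Bronze: (2,200/10,000) × 71.8 = 15.796
  Silver: (4,000/10,000) × 66 = 26.4
  Gold: (700/10,000) × 66.4 = 4.648
  Platinum: (3,100/10,000) × 84.5 = 26.195
Post-stratified estimate = 73.039 → 73.0%.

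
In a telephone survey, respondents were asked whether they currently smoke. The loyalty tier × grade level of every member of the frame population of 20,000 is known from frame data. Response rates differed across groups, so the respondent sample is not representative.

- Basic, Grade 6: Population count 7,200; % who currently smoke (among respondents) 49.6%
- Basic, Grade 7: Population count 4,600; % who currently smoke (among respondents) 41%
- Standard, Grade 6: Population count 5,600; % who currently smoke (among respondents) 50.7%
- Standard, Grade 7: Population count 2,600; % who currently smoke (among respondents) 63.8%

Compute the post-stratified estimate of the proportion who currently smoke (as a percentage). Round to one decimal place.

Weight each group's respondent value by its population share:
  Basic, Grade 6: (7,200/20,000) × 49.6 = 17.856
  Basic, Grade 7: (4,600/20,000) × 41 = 9.43
  Standard, Grade 6: (5,600/20,000) × 50.7 = 14.196
  Standard, Grade 7: (2,600/20,000) × 63.8 = 8.294
Post-stratified estimate = 49.776 → 49.8%.

49.8%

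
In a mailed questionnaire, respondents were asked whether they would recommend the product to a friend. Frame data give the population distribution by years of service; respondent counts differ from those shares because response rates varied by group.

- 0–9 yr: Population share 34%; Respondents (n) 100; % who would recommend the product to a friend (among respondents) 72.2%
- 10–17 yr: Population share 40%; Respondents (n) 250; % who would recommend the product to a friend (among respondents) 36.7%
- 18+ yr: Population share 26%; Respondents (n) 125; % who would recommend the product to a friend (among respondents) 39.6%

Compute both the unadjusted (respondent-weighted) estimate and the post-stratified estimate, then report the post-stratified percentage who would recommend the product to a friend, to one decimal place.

Unadjusted (pooled respondent) estimate weights by respondent counts:
  (100/475)×72.2 + (250/475)×36.7 + (125/475)×39.6 = 44.9368%
Post-stratifying to population shares instead:
  0.34×72.2 + 0.4×36.7 + 0.26×39.6 = 49.524%

49.5%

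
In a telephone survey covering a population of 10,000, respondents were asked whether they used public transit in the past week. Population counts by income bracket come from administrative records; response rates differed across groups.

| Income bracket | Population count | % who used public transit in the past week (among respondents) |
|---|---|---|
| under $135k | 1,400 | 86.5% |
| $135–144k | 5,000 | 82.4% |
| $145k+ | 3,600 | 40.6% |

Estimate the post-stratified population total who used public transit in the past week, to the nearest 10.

Apply each group's respondent rate to its population count:
  under $135k: 1,400 × 86.5% = 1211
  $135–144k: 5,000 × 82.4% = 4120
  $145k+: 3,600 × 40.6% = 1461.6
Estimated total = 6792.6 → 6,790.

6,790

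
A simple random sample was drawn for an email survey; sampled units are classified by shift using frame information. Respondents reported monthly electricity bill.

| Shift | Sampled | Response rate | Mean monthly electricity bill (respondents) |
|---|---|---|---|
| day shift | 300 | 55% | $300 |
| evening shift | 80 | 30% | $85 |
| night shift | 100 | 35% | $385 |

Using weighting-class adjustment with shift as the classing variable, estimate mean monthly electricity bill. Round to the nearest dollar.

Each respondent's weight = sampled/responded in their class; summing within a class gives n_sampled, so:
  day shift: 300 × 300 = 90,000
  evening shift: 80 × 85 = 6800
  night shift: 100 × 385 = 38,500
Adjusted estimate = 135,300 / 480 = 281.875 → $282.

$282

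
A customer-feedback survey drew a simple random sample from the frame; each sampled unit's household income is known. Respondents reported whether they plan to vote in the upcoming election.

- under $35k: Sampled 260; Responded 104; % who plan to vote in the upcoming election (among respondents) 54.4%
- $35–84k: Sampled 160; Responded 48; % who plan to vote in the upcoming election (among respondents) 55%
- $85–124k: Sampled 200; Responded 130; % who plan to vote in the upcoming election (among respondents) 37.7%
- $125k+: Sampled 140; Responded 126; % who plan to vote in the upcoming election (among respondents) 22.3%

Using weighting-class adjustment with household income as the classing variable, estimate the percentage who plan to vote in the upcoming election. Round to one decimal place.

44.2%

Class response rates: under $35k 104/260 = 40%, $35–84k 48/160 = 30%, $85–124k 130/200 = 65%, $125k+ 126/140 = 90%.
Weighting each respondent by the inverse class response rate inflates each class back to its sampled size, so the class weight is n_sampled:
  under $35k: 260 × 54.4 = 14,144
  $35–84k: 160 × 55 = 8800
  $85–124k: 200 × 37.7 = 7540
  $125k+: 140 × 22.3 = 3122
Adjusted estimate = 33,606 / 760 = 44.2184 → 44.2%.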